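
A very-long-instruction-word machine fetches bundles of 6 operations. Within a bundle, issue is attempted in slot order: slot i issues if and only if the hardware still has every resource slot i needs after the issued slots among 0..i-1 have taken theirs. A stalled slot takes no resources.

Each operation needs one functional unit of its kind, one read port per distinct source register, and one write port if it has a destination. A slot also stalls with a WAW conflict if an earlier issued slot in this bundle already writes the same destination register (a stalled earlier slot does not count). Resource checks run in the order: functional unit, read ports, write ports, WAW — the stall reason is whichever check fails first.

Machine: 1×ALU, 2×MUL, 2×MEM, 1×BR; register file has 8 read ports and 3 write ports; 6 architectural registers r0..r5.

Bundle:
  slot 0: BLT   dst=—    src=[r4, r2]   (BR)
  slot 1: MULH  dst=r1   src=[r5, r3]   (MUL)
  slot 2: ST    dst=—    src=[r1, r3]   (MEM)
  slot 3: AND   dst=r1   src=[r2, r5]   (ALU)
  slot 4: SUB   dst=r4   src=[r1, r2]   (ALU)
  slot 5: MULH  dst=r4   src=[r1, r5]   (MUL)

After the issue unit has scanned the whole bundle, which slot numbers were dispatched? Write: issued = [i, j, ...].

(0) want 1×BR +2rd +0wr — yes → AL1|MU2|ME2|BR0|rd6|wr3
(1) want 1×MUL +2rd +1wr — yes → AL1|MU1|ME2|BR0|rd4|wr2
(2) want 1×MEM +2rd +0wr — yes → AL1|MU1|ME1|BR0|rd2|wr2
(3) want 1×ALU +2rd +1wr — WAW → AL1|MU1|ME1|BR0|rd2|wr2
(4) want 1×ALU +2rd +1wr — yes → AL0|MU1|ME1|BR0|rd0|wr1
(5) want 1×MUL +2rd +1wr — RD_PORT → AL0|MU1|ME1|BR0|rd0|wr1

issued = [0, 1, 2, 4]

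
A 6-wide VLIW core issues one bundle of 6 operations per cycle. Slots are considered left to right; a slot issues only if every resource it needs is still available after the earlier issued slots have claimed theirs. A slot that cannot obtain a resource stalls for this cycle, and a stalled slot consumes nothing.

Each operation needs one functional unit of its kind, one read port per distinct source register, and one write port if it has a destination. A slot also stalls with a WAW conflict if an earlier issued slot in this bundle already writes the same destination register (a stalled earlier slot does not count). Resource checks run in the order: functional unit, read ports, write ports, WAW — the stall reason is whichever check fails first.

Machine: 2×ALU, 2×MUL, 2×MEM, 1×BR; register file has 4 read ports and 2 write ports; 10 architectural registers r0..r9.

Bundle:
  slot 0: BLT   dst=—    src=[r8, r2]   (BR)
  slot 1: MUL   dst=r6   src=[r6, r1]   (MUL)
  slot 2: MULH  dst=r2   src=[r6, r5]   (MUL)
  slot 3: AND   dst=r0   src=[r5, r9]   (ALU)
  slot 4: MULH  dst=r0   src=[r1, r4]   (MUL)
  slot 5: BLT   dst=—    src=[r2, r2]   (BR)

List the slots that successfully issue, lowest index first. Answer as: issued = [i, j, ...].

issued = [0, 1]

(0) want 1×BR +2rd +0wr — yes → AL2|MU2|ME2|BR0|rd2|wr2
(1) want 1×MUL +2rd +1wr — yes → AL2|MU1|ME2|BR0|rd0|wr1
(2) want 1×MUL +2rd +1wr — RD_PORT → AL2|MU1|ME2|BR0|rd0|wr1
(3) want 1×ALU +2rd +1wr — RD_PORT → AL2|MU1|ME2|BR0|rd0|wr1
(4) want 1×MUL +2rd +1wr — RD_PORT → AL2|MU1|ME2|BR0|rd0|wr1
(5) want 1×BR +1rd +0wr — FU → AL2|MU1|ME2|BR0|rd0|wr1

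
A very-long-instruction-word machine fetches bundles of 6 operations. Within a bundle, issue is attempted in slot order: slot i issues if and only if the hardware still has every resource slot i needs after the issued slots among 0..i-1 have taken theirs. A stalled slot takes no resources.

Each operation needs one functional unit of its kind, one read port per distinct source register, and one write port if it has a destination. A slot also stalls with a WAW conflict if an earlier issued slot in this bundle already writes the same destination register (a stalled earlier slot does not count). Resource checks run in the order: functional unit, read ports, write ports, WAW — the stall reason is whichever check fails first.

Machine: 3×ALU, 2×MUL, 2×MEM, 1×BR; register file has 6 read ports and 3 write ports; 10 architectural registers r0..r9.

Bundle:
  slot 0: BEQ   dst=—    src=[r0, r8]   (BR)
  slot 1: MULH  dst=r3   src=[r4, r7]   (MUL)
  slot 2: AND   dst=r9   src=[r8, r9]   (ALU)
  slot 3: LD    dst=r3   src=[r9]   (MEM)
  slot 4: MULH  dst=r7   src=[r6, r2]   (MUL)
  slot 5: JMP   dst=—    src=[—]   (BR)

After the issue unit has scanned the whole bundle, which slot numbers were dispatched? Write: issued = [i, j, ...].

issued = [0, 1, 2]

[0] BR needs rd=2 wr=0: ok; after: ALU=3 MUL=2 MEM=2 BR=0, R=4, W=3
[1] MUL needs rd=2 wr=1: ok; after: ALU=3 MUL=1 MEM=2 BR=0, R=2, W=2
[2] ALU needs rd=2 wr=1: ok; after: ALU=2 MUL=1 MEM=2 BR=0, R=0, W=1
[3] MEM needs rd=1 wr=1: RD_PORT; after: ALU=2 MUL=1 MEM=2 BR=0, R=0, W=1
[4] MUL needs rd=2 wr=1: RD_PORT; after: ALU=2 MUL=1 MEM=2 BR=0, R=0, W=1
[5] BR needs rd=0 wr=0: FU; after: ALU=2 MUL=1 MEM=2 BR=0, R=0, W=1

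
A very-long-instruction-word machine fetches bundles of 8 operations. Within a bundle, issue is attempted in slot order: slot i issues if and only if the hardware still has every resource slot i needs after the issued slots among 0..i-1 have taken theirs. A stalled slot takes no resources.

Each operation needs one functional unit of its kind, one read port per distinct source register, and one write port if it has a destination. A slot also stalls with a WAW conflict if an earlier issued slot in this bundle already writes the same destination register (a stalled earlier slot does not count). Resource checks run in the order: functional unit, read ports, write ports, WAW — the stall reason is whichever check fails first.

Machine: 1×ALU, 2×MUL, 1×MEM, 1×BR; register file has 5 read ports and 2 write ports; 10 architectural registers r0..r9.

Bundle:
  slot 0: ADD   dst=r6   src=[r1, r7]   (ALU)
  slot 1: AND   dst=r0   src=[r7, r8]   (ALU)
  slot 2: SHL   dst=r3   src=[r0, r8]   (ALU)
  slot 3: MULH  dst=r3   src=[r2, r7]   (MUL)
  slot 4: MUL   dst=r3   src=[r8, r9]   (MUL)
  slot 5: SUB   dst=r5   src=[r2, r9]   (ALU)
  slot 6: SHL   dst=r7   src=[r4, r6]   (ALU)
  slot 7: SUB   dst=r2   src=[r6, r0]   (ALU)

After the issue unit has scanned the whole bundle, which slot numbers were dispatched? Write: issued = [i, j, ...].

issued = [0, 3]

(0) want 1×ALU +2rd +1wr — yes → AL0|MU2|ME1|BR1|rd3|wr1
(1) want 1×ALU +2rd +1wr — FU → AL0|MU2|ME1|BR1|rd3|wr1
(2) want 1×ALU +2rd +1wr — FU → AL0|MU2|ME1|BR1|rd3|wr1
(3) want 1×MUL +2rd +1wr — yes → AL0|MU1|ME1|BR1|rd1|wr0
(4) want 1×MUL +2rd +1wr — RD_PORT → AL0|MU1|ME1|BR1|rd1|wr0
(5) want 1×ALU +2rd +1wr — FU → AL0|MU1|ME1|BR1|rd1|wr0
(6) want 1×ALU +2rd +1wr — FU → AL0|MU1|ME1|BR1|rd1|wr0
(7) want 1×ALU +2rd +1wr — FU → AL0|MU1|ME1|BR1|rd1|wr0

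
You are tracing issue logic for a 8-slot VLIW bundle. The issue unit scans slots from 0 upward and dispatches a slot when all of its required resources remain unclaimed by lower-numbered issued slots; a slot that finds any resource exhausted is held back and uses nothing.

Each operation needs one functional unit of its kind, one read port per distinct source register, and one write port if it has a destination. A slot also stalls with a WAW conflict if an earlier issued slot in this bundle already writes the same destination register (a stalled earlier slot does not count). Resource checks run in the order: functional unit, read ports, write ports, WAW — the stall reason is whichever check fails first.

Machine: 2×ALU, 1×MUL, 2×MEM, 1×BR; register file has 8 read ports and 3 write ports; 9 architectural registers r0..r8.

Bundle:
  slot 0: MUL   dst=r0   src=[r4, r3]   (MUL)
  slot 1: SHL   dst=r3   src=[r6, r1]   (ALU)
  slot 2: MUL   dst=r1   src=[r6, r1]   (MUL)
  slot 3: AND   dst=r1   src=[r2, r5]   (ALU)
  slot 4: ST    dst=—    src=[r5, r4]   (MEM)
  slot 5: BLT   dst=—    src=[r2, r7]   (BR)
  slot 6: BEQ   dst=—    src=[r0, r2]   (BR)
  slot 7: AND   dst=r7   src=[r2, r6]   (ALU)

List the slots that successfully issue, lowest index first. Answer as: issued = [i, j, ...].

(0) want 1×MUL +2rd +1wr — yes → AL2|MU0|ME2|BR1|rd6|wr2
(1) want 1×ALU +2rd +1wr — yes → AL1|MU0|ME2|BR1|rd4|wr1
(2) want 1×MUL +2rd +1wr — FU → AL1|MU0|ME2|BR1|rd4|wr1
(3) want 1×ALU +2rd +1wr — yes → AL0|MU0|ME2|BR1|rd2|wr0
(4) want 1×MEM +2rd +0wr — yes → AL0|MU0|ME1|BR1|rd0|wr0
(5) want 1×BR +2rd +0wr — RD_PORT → AL0|MU0|ME1|BR1|rd0|wr0
(6) want 1×BR +2rd +0wr — RD_PORT → AL0|MU0|ME1|BR1|rd0|wr0
(7) want 1×ALU +2rd +1wr — FU → AL0|MU0|ME1|BR1|rd0|wr0

issued = [0, 1, 3, 4]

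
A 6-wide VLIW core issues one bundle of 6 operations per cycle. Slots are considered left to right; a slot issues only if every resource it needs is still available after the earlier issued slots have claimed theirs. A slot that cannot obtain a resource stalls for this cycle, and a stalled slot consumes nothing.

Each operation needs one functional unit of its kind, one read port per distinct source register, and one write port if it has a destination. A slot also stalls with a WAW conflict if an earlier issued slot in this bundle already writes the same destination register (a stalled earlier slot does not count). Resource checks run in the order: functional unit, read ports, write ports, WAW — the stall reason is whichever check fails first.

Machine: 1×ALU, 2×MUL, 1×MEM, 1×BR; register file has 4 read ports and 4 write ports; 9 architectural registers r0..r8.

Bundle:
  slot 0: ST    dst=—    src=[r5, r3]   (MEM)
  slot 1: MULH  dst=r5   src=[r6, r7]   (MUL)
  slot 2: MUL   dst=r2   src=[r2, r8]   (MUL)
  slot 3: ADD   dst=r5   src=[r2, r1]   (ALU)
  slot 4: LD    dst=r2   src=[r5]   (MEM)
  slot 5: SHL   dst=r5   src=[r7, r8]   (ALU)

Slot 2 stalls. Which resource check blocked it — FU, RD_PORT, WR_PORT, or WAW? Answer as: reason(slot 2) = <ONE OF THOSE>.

  0. MEM ⇒ go  {1A/2Mu/0Ld/1B | 2r 4w}
  1. MUL→r5 ⇒ go  {1A/1Mu/0Ld/1B | 0r 3w}
  2. MUL→r2 ⇒ no(RD_PORT)  {1A/1Mu/0Ld/1B | 0r 3w}
  3. ALU→r5 ⇒ no(RD_PORT)  {1A/1Mu/0Ld/1B | 0r 3w}
  4. MEM→r2 ⇒ no(FU)  {1A/1Mu/0Ld/1B | 0r 3w}
  5. ALU→r5 ⇒ no(RD_PORT)  {1A/1Mu/0Ld/1B | 0r 3w}

reason(slot 2) = RD_PORT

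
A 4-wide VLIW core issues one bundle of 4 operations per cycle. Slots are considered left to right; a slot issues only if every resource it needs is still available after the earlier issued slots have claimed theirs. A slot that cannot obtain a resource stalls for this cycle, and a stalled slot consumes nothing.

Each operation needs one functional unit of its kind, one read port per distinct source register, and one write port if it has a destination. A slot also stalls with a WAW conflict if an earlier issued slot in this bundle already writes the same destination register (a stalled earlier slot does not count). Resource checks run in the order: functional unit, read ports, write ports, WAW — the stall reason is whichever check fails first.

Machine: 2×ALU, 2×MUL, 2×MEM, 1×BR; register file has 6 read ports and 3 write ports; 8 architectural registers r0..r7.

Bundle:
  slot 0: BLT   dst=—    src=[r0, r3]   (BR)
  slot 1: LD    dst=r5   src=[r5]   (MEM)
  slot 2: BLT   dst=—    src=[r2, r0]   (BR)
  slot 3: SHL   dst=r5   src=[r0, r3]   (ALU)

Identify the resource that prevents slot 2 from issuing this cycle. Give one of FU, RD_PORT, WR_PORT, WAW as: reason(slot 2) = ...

reason(slot 2) = FU

#0 BR src=r0,r3 dispatched  <A:2 Mu:2 Ld:2 B:0 rd:4 wr:3>
#1 MEM src=r5 dispatched  <A:2 Mu:2 Ld:1 B:0 rd:3 wr:2>
#2 BR src=r2,r0 held:FU  <A:2 Mu:2 Ld:1 B:0 rd:3 wr:2>
#3 ALU src=r0,r3 held:WAW  <A:2 Mu:2 Ld:1 B:0 rd:3 wr:2>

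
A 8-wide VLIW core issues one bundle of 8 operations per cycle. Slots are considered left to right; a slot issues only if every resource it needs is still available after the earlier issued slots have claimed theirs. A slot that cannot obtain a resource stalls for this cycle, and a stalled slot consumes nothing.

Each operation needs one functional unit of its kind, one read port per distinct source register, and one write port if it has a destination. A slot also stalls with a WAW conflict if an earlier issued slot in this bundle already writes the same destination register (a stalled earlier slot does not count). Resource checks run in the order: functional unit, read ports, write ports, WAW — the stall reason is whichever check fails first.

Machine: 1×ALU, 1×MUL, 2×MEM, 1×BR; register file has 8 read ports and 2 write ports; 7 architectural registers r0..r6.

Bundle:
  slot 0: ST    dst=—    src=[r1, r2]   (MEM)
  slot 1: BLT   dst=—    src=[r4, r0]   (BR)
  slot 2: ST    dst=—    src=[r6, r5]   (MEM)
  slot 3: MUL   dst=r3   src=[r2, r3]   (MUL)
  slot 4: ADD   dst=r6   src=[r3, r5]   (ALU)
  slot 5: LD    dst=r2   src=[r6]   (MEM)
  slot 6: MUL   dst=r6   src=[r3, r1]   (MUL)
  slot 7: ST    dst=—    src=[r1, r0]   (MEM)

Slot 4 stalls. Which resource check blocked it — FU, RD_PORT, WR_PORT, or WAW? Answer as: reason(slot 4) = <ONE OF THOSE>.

reason(slot 4) = RD_PORT

  0. MEM ⇒ go  {1A/1Mu/1Ld/1B | 6r 2w}
  1. BR ⇒ go  {1A/1Mu/1Ld/0B | 4r 2w}
  2. MEM ⇒ go  {1A/1Mu/0Ld/0B | 2r 2w}
  3. MUL→r3 ⇒ go  {1A/0Mu/0Ld/0B | 0r 1w}
  4. ALU→r6 ⇒ no(RD_PORT)  {1A/0Mu/0Ld/0B | 0r 1w}
  5. MEM→r2 ⇒ no(FU)  {1A/0Mu/0Ld/0B | 0r 1w}
  6. MUL→r6 ⇒ no(FU)  {1A/0Mu/0Ld/0B | 0r 1w}
  7. MEM ⇒ no(FU)  {1A/0Mu/0Ld/0B | 0r 1w}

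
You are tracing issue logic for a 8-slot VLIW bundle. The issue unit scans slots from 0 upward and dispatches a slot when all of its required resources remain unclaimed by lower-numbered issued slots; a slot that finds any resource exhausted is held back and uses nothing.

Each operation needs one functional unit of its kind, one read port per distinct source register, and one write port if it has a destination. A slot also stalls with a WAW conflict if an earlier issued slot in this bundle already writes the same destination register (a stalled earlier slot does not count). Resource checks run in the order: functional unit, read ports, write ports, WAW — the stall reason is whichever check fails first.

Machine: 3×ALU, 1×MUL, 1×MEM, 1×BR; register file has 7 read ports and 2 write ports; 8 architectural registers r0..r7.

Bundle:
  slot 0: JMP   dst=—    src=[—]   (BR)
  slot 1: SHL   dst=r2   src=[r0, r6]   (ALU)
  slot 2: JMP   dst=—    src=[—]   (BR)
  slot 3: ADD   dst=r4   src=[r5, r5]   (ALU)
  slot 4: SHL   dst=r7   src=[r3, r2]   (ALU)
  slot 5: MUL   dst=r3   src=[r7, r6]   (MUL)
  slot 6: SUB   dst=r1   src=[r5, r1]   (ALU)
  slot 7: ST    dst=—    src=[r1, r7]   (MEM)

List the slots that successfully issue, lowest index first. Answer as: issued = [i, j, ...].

issued = [0, 1, 3, 7]

(0) want 1×BR +0rd +0wr — yes → AL3|MU1|ME1|BR0|rd7|wr2
(1) want 1×ALU +2rd +1wr — yes → AL2|MU1|ME1|BR0|rd5|wr1
(2) want 1×BR +0rd +0wr — FU → AL2|MU1|ME1|BR0|rd5|wr1
(3) want 1×ALU +1rd +1wr — yes → AL1|MU1|ME1|BR0|rd4|wr0
(4) want 1×ALU +2rd +1wr — WR_PORT → AL1|MU1|ME1|BR0|rd4|wr0
(5) want 1×MUL +2rd +1wr — WR_PORT → AL1|MU1|ME1|BR0|rd4|wr0
(6) want 1×ALU +2rd +1wr — WR_PORT → AL1|MU1|ME1|BR0|rd4|wr0
(7) want 1×MEM +2rd +0wr — yes → AL1|MU1|ME0|BR0|rd2|wr0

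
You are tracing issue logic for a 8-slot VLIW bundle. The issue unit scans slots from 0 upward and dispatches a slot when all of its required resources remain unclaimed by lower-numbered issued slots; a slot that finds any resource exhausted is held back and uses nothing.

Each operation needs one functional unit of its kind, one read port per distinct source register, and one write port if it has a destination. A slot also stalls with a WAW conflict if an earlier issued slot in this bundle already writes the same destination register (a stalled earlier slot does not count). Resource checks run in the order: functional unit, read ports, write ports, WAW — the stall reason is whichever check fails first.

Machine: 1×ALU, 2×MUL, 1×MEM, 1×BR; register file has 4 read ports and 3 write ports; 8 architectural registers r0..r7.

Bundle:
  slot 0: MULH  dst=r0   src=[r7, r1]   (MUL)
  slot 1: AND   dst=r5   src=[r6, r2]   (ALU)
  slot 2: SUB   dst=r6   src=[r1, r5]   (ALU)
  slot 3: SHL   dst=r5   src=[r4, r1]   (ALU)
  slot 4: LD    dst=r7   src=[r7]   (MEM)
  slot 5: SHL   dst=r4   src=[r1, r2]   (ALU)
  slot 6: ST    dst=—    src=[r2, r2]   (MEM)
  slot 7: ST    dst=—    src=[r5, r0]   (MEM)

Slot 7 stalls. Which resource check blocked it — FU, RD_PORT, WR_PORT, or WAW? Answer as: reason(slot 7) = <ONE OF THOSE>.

slot 0 (MUL): ISSUE — free A1,Mu1,Ld1,B1 rp2 wp2
slot 1 (ALU): ISSUE — free A0,Mu1,Ld1,B1 rp0 wp1
slot 2 (ALU): stall FU — free A0,Mu1,Ld1,B1 rp0 wp1
slot 3 (ALU): stall FU — free A0,Mu1,Ld1,B1 rp0 wp1
slot 4 (MEM): stall RD_PORT — free A0,Mu1,Ld1,B1 rp0 wp1
slot 5 (ALU): stall FU — free A0,Mu1,Ld1,B1 rp0 wp1
slot 6 (MEM): stall RD_PORT — free A0,Mu1,Ld1,B1 rp0 wp1
slot 7 (MEM): stall RD_PORT — free A0,Mu1,Ld1,B1 rp0 wp1

reason(slot 7) = RD_PORT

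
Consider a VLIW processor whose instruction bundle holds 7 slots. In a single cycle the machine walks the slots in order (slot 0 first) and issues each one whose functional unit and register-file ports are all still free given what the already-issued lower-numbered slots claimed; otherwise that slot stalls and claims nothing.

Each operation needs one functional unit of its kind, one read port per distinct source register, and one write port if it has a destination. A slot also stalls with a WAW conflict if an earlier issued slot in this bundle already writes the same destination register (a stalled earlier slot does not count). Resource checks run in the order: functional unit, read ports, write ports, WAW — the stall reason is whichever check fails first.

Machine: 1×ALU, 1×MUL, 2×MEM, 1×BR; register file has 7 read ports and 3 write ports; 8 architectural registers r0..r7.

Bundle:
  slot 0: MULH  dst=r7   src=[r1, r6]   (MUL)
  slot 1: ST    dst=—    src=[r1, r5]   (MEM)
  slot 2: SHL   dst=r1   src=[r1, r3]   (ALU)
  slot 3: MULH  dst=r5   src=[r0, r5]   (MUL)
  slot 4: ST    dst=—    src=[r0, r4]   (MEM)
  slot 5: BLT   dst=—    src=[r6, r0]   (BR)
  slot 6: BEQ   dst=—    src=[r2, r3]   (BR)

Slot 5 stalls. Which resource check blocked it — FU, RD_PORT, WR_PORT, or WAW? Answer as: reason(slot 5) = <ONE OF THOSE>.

[0] MUL needs rd=2 wr=1: ok; after: ALU=1 MUL=0 MEM=2 BR=1, R=5, W=2
[1] MEM needs rd=2 wr=0: ok; after: ALU=1 MUL=0 MEM=1 BR=1, R=3, W=2
[2] ALU needs rd=2 wr=1: ok; after: ALU=0 MUL=0 MEM=1 BR=1, R=1, W=1
[3] MUL needs rd=2 wr=1: FU; after: ALU=0 MUL=0 MEM=1 BR=1, R=1, W=1
[4] MEM needs rd=2 wr=0: RD_PORT; after: ALU=0 MUL=0 MEM=1 BR=1, R=1, W=1
[5] BR needs rd=2 wr=0: RD_PORT; after: ALU=0 MUL=0 MEM=1 BR=1, R=1, W=1
[6] BR needs rd=2 wr=0: RD_PORT; after: ALU=0 MUL=0 MEM=1 BR=1, R=1, W=1

reason(slot 5) = RD_PORT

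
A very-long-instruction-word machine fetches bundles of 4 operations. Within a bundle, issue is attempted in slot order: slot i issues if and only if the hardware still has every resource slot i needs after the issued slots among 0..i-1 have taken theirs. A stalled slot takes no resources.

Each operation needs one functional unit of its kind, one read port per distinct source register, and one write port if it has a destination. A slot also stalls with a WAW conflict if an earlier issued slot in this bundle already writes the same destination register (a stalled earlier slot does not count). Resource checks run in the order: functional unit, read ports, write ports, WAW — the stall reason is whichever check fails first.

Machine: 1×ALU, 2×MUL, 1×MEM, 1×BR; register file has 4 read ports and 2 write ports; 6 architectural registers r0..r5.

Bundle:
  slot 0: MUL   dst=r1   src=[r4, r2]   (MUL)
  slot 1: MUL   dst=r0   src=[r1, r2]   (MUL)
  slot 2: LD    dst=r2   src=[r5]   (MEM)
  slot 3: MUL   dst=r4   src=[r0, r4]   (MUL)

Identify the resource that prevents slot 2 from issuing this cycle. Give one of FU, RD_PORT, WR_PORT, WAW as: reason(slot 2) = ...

#0 MUL src=r4,r2 dispatched  <A:1 Mu:1 Ld:1 B:1 rd:2 wr:1>
#1 MUL src=r1,r2 dispatched  <A:1 Mu:0 Ld:1 B:1 rd:0 wr:0>
#2 MEM src=r5 held:RD_PORT  <A:1 Mu:0 Ld:1 B:1 rd:0 wr:0>
#3 MUL src=r0,r4 held:FU  <A:1 Mu:0 Ld:1 B:1 rd:0 wr:0>

reason(slot 2) = RD_PORT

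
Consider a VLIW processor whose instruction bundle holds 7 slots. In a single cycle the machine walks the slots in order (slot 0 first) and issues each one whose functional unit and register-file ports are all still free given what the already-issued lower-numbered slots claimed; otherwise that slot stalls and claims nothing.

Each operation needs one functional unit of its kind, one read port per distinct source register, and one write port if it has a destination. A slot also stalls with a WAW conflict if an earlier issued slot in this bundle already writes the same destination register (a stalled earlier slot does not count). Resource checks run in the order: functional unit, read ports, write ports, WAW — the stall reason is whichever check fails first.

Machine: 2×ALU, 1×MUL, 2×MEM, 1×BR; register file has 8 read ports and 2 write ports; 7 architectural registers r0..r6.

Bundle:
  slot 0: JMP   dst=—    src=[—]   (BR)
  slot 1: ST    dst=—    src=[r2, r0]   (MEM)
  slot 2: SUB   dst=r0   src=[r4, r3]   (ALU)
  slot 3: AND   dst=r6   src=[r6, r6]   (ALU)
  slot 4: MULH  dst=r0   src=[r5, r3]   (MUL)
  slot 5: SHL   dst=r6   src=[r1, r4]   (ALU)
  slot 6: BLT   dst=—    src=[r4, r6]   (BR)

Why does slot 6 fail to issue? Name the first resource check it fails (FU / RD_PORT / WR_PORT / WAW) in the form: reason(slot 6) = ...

reason(slot 6) = FU

[0] BR needs rd=0 wr=0: ok; after: ALU=2 MUL=1 MEM=2 BR=0, R=8, W=2
[1] MEM needs rd=2 wr=0: ok; after: ALU=2 MUL=1 MEM=1 BR=0, R=6, W=2
[2] ALU needs rd=2 wr=1: ok; after: ALU=1 MUL=1 MEM=1 BR=0, R=4, W=1
[3] ALU needs rd=1 wr=1: ok; after: ALU=0 MUL=1 MEM=1 BR=0, R=3, W=0
[4] MUL needs rd=2 wr=1: WR_PORT; after: ALU=0 MUL=1 MEM=1 BR=0, R=3, W=0
[5] ALU needs rd=2 wr=1: FU; after: ALU=0 MUL=1 MEM=1 BR=0, R=3, W=0
[6] BR needs rd=2 wr=0: FU; after: ALU=0 MUL=1 MEM=1 BR=0, R=3, W=0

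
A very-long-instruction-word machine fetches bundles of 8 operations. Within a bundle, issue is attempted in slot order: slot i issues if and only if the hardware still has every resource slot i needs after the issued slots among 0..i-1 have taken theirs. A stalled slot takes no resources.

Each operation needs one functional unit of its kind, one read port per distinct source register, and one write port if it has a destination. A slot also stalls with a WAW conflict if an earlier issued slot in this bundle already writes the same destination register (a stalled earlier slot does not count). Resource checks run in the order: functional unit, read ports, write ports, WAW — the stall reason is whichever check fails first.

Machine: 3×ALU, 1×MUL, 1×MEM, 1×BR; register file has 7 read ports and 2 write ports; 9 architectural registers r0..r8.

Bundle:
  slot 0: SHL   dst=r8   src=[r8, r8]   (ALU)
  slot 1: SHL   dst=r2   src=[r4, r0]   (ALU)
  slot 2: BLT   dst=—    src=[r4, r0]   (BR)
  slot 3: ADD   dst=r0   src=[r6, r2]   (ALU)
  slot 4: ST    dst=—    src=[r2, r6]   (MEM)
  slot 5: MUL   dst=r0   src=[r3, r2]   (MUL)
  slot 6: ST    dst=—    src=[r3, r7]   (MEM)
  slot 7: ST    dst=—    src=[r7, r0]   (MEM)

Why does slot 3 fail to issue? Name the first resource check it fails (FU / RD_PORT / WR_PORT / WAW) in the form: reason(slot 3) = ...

reason(slot 3) = WR_PORT

  0. ALU→r8 ⇒ go  {2A/1Mu/1Ld/1B | 6r 1w}
  1. ALU→r2 ⇒ go  {1A/1Mu/1Ld/1B | 4r 0w}
  2. BR ⇒ go  {1A/1Mu/1Ld/0B | 2r 0w}
  3. ALU→r0 ⇒ no(WR_PORT)  {1A/1Mu/1Ld/0B | 2r 0w}
  4. MEM ⇒ go  {1A/1Mu/0Ld/0B | 0r 0w}
  5. MUL→r0 ⇒ no(RD_PORT)  {1A/1Mu/0Ld/0B | 0r 0w}
  6. MEM ⇒ no(FU)  {1A/1Mu/0Ld/0B | 0r 0w}
  7. MEM ⇒ no(FU)  {1A/1Mu/0Ld/0B | 0r 0w}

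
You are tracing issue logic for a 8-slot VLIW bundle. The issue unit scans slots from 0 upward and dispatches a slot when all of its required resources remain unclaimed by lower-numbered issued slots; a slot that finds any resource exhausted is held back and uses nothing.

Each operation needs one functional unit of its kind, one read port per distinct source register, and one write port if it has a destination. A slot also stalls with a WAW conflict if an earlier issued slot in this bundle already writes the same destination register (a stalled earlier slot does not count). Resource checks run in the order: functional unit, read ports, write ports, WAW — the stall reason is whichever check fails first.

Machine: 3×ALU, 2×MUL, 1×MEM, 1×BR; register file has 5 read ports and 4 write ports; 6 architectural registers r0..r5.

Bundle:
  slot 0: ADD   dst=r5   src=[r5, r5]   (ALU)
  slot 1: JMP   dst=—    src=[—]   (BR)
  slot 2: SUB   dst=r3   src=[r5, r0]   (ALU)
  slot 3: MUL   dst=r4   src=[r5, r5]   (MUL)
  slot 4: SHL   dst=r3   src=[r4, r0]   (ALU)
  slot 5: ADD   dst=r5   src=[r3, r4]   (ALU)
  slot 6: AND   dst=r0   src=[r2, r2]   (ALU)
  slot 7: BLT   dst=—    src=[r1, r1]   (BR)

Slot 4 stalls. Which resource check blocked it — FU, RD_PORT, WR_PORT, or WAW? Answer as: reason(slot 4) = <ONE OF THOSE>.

[0] ALU needs rd=1 wr=1: ok; after: ALU=2 MUL=2 MEM=1 BR=1, R=4, W=3
[1] BR needs rd=0 wr=0: ok; after: ALU=2 MUL=2 MEM=1 BR=0, R=4, W=3
[2] ALU needs rd=2 wr=1: ok; after: ALU=1 MUL=2 MEM=1 BR=0, R=2, W=2
[3] MUL needs rd=1 wr=1: ok; after: ALU=1 MUL=1 MEM=1 BR=0, R=1, W=1
[4] ALU needs rd=2 wr=1: RD_PORT; after: ALU=1 MUL=1 MEM=1 BR=0, R=1, W=1
[5] ALU needs rd=2 wr=1: RD_PORT; after: ALU=1 MUL=1 MEM=1 BR=0, R=1, W=1
[6] ALU needs rd=1 wr=1: ok; after: ALU=0 MUL=1 MEM=1 BR=0, R=0, W=0
[7] BR needs rd=1 wr=0: FU; after: ALU=0 MUL=1 MEM=1 BR=0, R=0, W=0

reason(slot 4) = RD_PORT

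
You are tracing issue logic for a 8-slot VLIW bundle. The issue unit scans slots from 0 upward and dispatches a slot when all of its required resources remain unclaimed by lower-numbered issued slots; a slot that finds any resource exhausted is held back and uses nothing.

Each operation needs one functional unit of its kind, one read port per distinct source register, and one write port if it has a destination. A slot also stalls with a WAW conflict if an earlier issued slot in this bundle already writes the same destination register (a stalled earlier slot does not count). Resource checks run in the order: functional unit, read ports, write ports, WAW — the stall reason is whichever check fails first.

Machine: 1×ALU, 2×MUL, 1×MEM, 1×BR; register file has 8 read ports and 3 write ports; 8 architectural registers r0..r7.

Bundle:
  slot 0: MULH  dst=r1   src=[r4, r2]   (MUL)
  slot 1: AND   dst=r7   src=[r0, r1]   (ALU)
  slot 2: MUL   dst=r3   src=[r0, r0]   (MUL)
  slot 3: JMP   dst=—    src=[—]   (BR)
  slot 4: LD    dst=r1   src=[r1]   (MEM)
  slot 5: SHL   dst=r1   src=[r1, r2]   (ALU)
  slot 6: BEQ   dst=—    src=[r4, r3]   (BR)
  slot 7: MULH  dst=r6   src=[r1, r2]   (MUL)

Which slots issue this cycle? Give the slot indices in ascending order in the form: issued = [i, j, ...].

issued = [0, 1, 2, 3]

  0. MUL→r1 ⇒ go  {1A/1Mu/1Ld/1B | 6r 2w}
  1. ALU→r7 ⇒ go  {0A/1Mu/1Ld/1B | 4r 1w}
  2. MUL→r3 ⇒ go  {0A/0Mu/1Ld/1B | 3r 0w}
  3. BR ⇒ go  {0A/0Mu/1Ld/0B | 3r 0w}
  4. MEM→r1 ⇒ no(WR_PORT)  {0A/0Mu/1Ld/0B | 3r 0w}
  5. ALU→r1 ⇒ no(FU)  {0A/0Mu/1Ld/0B | 3r 0w}
  6. BR ⇒ no(FU)  {0A/0Mu/1Ld/0B | 3r 0w}
  7. MUL→r6 ⇒ no(FU)  {0A/0Mu/1Ld/0B | 3r 0w}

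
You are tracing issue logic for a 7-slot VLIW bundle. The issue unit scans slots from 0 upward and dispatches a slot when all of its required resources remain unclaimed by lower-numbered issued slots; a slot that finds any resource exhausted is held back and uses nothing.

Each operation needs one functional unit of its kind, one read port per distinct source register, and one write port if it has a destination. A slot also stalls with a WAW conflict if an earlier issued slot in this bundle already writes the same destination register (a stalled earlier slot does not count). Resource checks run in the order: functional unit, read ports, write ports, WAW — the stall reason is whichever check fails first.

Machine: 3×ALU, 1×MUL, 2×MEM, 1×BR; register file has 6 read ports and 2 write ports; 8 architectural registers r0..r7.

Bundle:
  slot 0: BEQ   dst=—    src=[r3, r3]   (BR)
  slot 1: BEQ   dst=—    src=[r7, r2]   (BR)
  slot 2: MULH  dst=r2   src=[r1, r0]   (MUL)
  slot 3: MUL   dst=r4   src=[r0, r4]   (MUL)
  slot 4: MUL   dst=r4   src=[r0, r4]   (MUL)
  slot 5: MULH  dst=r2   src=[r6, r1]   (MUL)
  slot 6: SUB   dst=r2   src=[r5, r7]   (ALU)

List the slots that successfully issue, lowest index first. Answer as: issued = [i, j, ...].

[0] BR needs rd=1 wr=0: ok; after: ALU=3 MUL=1 MEM=2 BR=0, R=5, W=2
[1] BR needs rd=2 wr=0: FU; after: ALU=3 MUL=1 MEM=2 BR=0, R=5, W=2
[2] MUL needs rd=2 wr=1: ok; after: ALU=3 MUL=0 MEM=2 BR=0, R=3, W=1
[3] MUL needs rd=2 wr=1: FU; after: ALU=3 MUL=0 MEM=2 BR=0, R=3, W=1
[4] MUL needs rd=2 wr=1: FU; after: ALU=3 MUL=0 MEM=2 BR=0, R=3, W=1
[5] MUL needs rd=2 wr=1: FU; after: ALU=3 MUL=0 MEM=2 BR=0, R=3, W=1
[6] ALU needs rd=2 wr=1: WAW; after: ALU=3 MUL=0 MEM=2 BR=0, R=3, W=1

issued = [0, 2]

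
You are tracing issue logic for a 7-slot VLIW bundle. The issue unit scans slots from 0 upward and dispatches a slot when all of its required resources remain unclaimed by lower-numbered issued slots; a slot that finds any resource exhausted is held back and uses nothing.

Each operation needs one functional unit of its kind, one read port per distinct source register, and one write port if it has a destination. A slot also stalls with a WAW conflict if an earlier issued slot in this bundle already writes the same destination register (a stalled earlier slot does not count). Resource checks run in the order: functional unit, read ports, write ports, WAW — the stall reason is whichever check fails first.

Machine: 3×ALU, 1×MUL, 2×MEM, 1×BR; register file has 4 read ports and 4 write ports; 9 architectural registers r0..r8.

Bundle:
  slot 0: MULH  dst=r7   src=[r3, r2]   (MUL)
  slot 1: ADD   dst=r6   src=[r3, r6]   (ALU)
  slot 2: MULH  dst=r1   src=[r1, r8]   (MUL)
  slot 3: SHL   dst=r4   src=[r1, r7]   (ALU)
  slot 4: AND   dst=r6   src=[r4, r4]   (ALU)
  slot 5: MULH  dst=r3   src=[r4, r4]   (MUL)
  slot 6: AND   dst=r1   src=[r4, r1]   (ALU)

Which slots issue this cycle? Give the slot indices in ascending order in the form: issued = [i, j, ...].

slot 0 (MUL): ISSUE — free A3,Mu0,Ld2,B1 rp2 wp3
slot 1 (ALU): ISSUE — free A2,Mu0,Ld2,B1 rp0 wp2
slot 2 (MUL): stall FU — free A2,Mu0,Ld2,B1 rp0 wp2
slot 3 (ALU): stall RD_PORT — free A2,Mu0,Ld2,B1 rp0 wp2
slot 4 (ALU): stall RD_PORT — free A2,Mu0,Ld2,B1 rp0 wp2
slot 5 (MUL): stall FU — free A2,Mu0,Ld2,B1 rp0 wp2
slot 6 (ALU): stall RD_PORT — free A2,Mu0,Ld2,B1 rp0 wp2

issued = [0, 1]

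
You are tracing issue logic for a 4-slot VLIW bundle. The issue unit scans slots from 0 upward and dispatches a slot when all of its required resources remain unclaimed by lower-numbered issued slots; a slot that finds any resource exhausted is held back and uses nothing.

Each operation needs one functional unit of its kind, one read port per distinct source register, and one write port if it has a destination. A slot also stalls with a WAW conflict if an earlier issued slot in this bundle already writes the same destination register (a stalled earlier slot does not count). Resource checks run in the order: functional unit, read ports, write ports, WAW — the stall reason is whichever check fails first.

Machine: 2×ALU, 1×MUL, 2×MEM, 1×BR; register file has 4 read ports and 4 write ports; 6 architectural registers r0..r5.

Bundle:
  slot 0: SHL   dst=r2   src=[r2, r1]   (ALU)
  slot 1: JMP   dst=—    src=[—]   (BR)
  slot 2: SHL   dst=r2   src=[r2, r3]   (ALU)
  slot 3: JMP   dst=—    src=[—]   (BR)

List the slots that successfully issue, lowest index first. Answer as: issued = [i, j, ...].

issued = [0, 1]

[0] ALU needs rd=2 wr=1: ok; after: ALU=1 MUL=1 MEM=2 BR=1, R=2, W=3
[1] BR needs rd=0 wr=0: ok; after: ALU=1 MUL=1 MEM=2 BR=0, R=2, W=3
[2] ALU needs rd=2 wr=1: WAW; after: ALU=1 MUL=1 MEM=2 BR=0, R=2, W=3
[3] BR needs rd=0 wr=0: FU; after: ALU=1 MUL=1 MEM=2 BR=0, R=2, W=3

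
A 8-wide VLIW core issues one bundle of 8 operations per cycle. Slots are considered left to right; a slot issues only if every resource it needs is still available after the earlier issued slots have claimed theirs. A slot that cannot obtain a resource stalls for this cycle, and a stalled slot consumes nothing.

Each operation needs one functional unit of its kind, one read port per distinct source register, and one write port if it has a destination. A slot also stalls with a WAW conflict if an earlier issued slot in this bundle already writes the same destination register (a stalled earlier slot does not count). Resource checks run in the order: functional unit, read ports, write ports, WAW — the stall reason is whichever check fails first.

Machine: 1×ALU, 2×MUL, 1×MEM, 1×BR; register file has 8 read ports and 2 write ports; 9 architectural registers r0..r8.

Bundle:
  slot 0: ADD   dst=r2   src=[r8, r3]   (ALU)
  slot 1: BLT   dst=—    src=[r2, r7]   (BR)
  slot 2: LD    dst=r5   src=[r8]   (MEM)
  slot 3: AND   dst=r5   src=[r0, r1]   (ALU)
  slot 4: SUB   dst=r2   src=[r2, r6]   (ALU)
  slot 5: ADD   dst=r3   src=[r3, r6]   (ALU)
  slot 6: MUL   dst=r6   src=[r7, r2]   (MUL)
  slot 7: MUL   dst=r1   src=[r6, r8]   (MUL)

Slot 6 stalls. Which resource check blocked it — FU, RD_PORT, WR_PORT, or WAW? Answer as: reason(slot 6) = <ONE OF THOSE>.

reason(slot 6) = WR_PORT

  0. ALU→r2 ⇒ go  {0A/2Mu/1Ld/1B | 6r 1w}
  1. BR ⇒ go  {0A/2Mu/1Ld/0B | 4r 1w}
  2. MEM→r5 ⇒ go  {0A/2Mu/0Ld/0B | 3r 0w}
  3. ALU→r5 ⇒ no(FU)  {0A/2Mu/0Ld/0B | 3r 0w}
  4. ALU→r2 ⇒ no(FU)  {0A/2Mu/0Ld/0B | 3r 0w}
  5. ALU→r3 ⇒ no(FU)  {0A/2Mu/0Ld/0B | 3r 0w}
  6. MUL→r6 ⇒ no(WR_PORT)  {0A/2Mu/0Ld/0B | 3r 0w}
  7. MUL→r1 ⇒ no(WR_PORT)  {0A/2Mu/0Ld/0B | 3r 0w}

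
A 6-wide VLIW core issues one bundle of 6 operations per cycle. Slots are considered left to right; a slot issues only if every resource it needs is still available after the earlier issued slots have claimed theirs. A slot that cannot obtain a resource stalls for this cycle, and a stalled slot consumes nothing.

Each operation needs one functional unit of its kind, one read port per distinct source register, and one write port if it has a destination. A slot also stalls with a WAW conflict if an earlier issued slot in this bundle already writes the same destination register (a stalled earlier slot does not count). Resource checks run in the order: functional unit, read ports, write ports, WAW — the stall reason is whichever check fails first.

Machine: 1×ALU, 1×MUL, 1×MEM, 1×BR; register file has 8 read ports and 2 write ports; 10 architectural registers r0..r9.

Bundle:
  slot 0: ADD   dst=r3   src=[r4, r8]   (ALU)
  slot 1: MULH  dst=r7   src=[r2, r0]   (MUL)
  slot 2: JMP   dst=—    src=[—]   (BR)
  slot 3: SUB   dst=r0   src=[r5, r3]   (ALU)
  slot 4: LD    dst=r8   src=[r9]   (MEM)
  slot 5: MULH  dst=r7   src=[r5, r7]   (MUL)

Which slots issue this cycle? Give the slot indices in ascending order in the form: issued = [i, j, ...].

issued = [0, 1, 2]

#0 ALU src=r4,r8 dispatched  <A:0 Mu:1 Ld:1 B:1 rd:6 wr:1>
#1 MUL src=r2,r0 dispatched  <A:0 Mu:0 Ld:1 B:1 rd:4 wr:0>
#2 BR src=- dispatched  <A:0 Mu:0 Ld:1 B:0 rd:4 wr:0>
#3 ALU src=r5,r3 held:FU  <A:0 Mu:0 Ld:1 B:0 rd:4 wr:0>
#4 MEM src=r9 held:WR_PORT  <A:0 Mu:0 Ld:1 B:0 rd:4 wr:0>
#5 MUL src=r5,r7 held:FU  <A:0 Mu:0 Ld:1 B:0 rd:4 wr:0>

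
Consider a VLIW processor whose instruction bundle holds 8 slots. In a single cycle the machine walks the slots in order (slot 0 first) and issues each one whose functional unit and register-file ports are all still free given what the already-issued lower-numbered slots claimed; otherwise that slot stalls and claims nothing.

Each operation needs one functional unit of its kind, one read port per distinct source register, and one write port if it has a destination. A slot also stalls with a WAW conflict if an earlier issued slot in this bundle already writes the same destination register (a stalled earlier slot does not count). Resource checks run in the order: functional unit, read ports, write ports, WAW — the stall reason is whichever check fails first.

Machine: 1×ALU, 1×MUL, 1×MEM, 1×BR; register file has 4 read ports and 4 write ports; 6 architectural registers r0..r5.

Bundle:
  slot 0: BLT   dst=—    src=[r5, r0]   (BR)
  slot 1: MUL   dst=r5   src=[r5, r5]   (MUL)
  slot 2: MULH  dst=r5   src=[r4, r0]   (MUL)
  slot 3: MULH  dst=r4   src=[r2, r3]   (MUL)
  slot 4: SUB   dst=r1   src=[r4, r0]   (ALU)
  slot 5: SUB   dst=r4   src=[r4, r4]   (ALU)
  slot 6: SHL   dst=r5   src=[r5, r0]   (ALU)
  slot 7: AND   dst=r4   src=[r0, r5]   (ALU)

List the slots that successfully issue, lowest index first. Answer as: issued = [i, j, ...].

issued = [0, 1, 5]

slot 0 (BR): ISSUE — free A1,Mu1,Ld1,B0 rp2 wp4
slot 1 (MUL): ISSUE — free A1,Mu0,Ld1,B0 rp1 wp3
slot 2 (MUL): stall FU — free A1,Mu0,Ld1,B0 rp1 wp3
slot 3 (MUL): stall FU — free A1,Mu0,Ld1,B0 rp1 wp3
slot 4 (ALU): stall RD_PORT — free A1,Mu0,Ld1,B0 rp1 wp3
slot 5 (ALU): ISSUE — free A0,Mu0,Ld1,B0 rp0 wp2
slot 6 (ALU): stall FU — free A0,Mu0,Ld1,B0 rp0 wp2
slot 7 (ALU): stall FU — free A0,Mu0,Ld1,B0 rp0 wp2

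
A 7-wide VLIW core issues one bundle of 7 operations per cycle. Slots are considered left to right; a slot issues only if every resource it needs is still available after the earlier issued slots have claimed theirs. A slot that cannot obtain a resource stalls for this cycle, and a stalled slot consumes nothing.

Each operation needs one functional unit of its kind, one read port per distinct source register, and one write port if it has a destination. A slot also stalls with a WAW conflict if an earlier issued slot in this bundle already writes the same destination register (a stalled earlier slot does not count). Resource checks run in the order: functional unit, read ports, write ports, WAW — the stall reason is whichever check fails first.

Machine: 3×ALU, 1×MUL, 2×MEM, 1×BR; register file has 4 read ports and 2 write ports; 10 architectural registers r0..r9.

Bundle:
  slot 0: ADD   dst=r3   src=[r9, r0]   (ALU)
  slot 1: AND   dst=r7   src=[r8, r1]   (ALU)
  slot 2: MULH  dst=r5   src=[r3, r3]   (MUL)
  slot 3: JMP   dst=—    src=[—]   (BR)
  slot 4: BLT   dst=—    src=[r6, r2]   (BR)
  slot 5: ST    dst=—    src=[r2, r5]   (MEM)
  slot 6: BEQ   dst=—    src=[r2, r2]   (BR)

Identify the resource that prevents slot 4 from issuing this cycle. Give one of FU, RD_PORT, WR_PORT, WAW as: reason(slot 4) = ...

slot 0 (ALU): ISSUE — free A2,Mu1,Ld2,B1 rp2 wp1
slot 1 (ALU): ISSUE — free A1,Mu1,Ld2,B1 rp0 wp0
slot 2 (MUL): stall RD_PORT — free A1,Mu1,Ld2,B1 rp0 wp0
slot 3 (BR): ISSUE — free A1,Mu1,Ld2,B0 rp0 wp0
slot 4 (BR): stall FU — free A1,Mu1,Ld2,B0 rp0 wp0
slot 5 (MEM): stall RD_PORT — free A1,Mu1,Ld2,B0 rp0 wp0
slot 6 (BR): stall FU — free A1,Mu1,Ld2,B0 rp0 wp0

reason(slot 4) = FU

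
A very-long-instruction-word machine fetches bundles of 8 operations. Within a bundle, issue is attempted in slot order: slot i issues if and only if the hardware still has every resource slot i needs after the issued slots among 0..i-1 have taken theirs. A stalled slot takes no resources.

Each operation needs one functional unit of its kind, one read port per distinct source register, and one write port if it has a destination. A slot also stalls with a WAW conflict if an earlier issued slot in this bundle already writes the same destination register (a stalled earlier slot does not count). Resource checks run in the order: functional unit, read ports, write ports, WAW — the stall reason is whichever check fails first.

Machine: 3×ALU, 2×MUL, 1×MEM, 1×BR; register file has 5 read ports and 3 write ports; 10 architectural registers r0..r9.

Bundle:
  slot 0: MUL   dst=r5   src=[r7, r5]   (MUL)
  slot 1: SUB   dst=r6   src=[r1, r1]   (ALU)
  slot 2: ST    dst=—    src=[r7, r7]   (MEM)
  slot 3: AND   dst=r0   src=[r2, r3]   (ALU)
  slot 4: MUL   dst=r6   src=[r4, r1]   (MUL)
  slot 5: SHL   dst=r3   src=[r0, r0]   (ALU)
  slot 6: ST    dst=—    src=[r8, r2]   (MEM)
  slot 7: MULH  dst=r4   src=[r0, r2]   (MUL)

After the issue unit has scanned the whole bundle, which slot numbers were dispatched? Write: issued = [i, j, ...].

[0] MUL needs rd=2 wr=1: ok; after: ALU=3 MUL=1 MEM=1 BR=1, R=3, W=2
[1] ALU needs rd=1 wr=1: ok; after: ALU=2 MUL=1 MEM=1 BR=1, R=2, W=1
[2] MEM needs rd=1 wr=0: ok; after: ALU=2 MUL=1 MEM=0 BR=1, R=1, W=1
[3] ALU needs rd=2 wr=1: RD_PORT; after: ALU=2 MUL=1 MEM=0 BR=1, R=1, W=1
[4] MUL needs rd=2 wr=1: RD_PORT; after: ALU=2 MUL=1 MEM=0 BR=1, R=1, W=1
[5] ALU needs rd=1 wr=1: ok; after: ALU=1 MUL=1 MEM=0 BR=1, R=0, W=0
[6] MEM needs rd=2 wr=0: FU; after: ALU=1 MUL=1 MEM=0 BR=1, R=0, W=0
[7] MUL needs rd=2 wr=1: RD_PORT; after: ALU=1 MUL=1 MEM=0 BR=1, R=0, W=0

issued = [0, 1, 2, 5]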